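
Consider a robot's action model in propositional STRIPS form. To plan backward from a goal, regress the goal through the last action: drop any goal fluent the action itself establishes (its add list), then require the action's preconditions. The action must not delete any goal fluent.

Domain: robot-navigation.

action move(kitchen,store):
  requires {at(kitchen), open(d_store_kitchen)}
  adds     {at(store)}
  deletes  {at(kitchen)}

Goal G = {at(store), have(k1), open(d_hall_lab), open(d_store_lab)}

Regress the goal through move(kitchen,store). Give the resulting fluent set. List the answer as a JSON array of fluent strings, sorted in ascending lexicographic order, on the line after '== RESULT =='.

Compute (G \ add) ∪ pre:
  G ∩ del = {}  (empty — regression defined)
  G \ add = {at(store), have(k1), open(d_hall_lab), open(d_store_lab)} \ {at(store)} = {have(k1), open(d_hall_lab), open(d_store_lab)}
  ∪ pre   = {have(k1), open(d_hall_lab), open(d_store_lab)} ∪ {at(kitchen), open(d_store_kitchen)}
          = {at(kitchen), have(k1), open(d_hall_lab), open(d_store_kitchen), open(d_store_lab)}

== RESULT ==
["at(kitchen)", "have(k1)", "open(d_hall_lab)", "open(d_store_kitchen)", "open(d_store_lab)"]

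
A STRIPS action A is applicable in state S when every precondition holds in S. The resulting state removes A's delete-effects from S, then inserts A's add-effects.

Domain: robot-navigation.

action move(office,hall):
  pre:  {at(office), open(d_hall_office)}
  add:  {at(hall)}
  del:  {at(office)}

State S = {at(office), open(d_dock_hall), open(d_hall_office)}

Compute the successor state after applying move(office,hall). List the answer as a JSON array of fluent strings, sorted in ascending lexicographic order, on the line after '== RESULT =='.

Progress:
  pre ⊆ S: {at(office), open(d_hall_office)} ⊆ S  — applicable
  S \ del = {open(d_dock_hall), open(d_hall_office)}
  ∪ add   = {at(hall), open(d_dock_hall), open(d_hall_office)}

== RESULT ==
["at(hall)", "open(d_dock_hall)", "open(d_hall_office)"]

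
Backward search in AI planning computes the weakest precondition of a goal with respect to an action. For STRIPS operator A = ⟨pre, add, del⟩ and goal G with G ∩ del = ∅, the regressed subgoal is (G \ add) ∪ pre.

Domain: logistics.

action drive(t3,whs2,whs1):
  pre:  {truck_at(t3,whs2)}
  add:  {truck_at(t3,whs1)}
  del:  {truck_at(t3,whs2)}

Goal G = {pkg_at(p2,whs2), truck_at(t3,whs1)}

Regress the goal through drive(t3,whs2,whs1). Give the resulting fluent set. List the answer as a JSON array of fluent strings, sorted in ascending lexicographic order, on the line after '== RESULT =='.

Compute (G \ add) ∪ pre:
  G ∩ del = {}  (empty — regression defined)
  G \ add = {pkg_at(p2,whs2), truck_at(t3,whs1)} \ {truck_at(t3,whs1)} = {pkg_at(p2,whs2)}
  ∪ pre   = {pkg_at(p2,whs2)} ∪ {truck_at(t3,whs2)}
          = {pkg_at(p2,whs2), truck_at(t3,whs2)}

== RESULT ==
["pkg_at(p2,whs2)", "truck_at(t3,whs2)"]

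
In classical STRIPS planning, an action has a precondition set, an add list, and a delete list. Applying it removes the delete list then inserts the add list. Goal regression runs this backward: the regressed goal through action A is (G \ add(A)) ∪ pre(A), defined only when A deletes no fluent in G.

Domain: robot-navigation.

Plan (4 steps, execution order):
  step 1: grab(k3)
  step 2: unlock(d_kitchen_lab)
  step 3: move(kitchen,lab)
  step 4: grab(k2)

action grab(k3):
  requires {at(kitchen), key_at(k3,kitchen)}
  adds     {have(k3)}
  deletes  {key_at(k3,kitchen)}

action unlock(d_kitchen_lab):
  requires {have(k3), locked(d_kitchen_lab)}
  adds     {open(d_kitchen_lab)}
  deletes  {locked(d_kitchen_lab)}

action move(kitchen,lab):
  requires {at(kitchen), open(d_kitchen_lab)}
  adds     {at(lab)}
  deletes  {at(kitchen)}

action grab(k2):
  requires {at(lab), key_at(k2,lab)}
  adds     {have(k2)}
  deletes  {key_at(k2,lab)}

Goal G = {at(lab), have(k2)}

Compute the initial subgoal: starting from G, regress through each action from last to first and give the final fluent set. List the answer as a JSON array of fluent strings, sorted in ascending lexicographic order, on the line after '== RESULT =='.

Regress step by step:
  through step 4 (grab(k2)): drop {have(k2)}, keep {at(lab)}, require {at(lab), key_at(k2,lab)}
    → {at(lab), key_at(k2,lab)}
  through step 3 (move(kitchen,lab)): drop {at(lab)}, keep {key_at(k2,lab)}, require {at(kitchen), open(d_kitchen_lab)}
    → {at(kitchen), key_at(k2,lab), open(d_kitchen_lab)}
  through step 2 (unlock(d_kitchen_lab)): drop {open(d_kitchen_lab)}, keep {at(kitchen), key_at(k2,lab)}, require {have(k3), locked(d_kitchen_lab)}
    → {at(kitchen), have(k3), key_at(k2,lab), locked(d_kitchen_lab)}
  through step 1 (grab(k3)): drop {have(k3)}, keep {at(kitchen), key_at(k2,lab), locked(d_kitchen_lab)}, require {at(kitchen), key_at(k3,kitchen)}
    → {at(kitchen), key_at(k2,lab), key_at(k3,kitchen), locked(d_kitchen_lab)}

== RESULT ==
["at(kitchen)", "key_at(k2,lab)", "key_at(k3,kitchen)", "locked(d_kitchen_lab)"]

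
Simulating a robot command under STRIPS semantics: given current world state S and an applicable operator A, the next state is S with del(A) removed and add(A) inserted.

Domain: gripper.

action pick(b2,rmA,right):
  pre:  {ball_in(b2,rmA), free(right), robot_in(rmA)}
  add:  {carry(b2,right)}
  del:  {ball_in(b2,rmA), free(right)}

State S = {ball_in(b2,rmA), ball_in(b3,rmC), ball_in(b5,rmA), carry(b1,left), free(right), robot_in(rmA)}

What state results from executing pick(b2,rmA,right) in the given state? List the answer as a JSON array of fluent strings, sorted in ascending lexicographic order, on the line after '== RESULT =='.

Progress:
  pre ⊆ S: {ball_in(b2,rmA), free(right), robot_in(rmA)} ⊆ S  — applicable
  S \ del = {ball_in(b3,rmC), ball_in(b5,rmA), carry(b1,left), robot_in(rmA)}
  ∪ add   = {ball_in(b3,rmC), ball_in(b5,rmA), carry(b1,left), carry(b2,right), robot_in(rmA)}

== RESULT ==
["ball_in(b3,rmC)", "ball_in(b5,rmA)", "carry(b1,left)", "carry(b2,right)", "robot_in(rmA)"]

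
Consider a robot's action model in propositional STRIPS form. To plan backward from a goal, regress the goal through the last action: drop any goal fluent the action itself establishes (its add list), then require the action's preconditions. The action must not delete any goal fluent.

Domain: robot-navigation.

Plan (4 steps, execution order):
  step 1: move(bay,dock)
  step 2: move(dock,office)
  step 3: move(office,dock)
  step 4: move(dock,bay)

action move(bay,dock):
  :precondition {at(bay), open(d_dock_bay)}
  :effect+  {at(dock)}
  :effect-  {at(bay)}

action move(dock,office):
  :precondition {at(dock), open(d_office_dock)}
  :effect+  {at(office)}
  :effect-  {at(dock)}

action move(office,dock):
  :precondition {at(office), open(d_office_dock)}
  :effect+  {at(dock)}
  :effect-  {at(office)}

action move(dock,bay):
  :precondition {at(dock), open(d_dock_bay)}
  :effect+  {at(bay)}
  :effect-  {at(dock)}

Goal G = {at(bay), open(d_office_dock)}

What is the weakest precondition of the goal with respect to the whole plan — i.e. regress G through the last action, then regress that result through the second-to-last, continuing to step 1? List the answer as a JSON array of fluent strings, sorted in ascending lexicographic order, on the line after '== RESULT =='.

Regress step by step:
  through step 4 (move(dock,bay)): drop {at(bay)}, keep {open(d_office_dock)}, require {at(dock), open(d_dock_bay)}
    → {at(dock), open(d_dock_bay), open(d_office_dock)}
  through step 3 (move(office,dock)): drop {at(dock)}, keep {open(d_dock_bay), open(d_office_dock)}, require {at(office), open(d_office_dock)}
    → {at(office), open(d_dock_bay), open(d_office_dock)}
  through step 2 (move(dock,office)): drop {at(office)}, keep {open(d_dock_bay), open(d_office_dock)}, require {at(dock), open(d_office_dock)}
    → {at(dock), open(d_dock_bay), open(d_office_dock)}
  through step 1 (move(bay,dock)): drop {at(dock)}, keep {open(d_dock_bay), open(d_office_dock)}, require {at(bay), open(d_dock_bay)}
    → {at(bay), open(d_dock_bay), open(d_office_dock)}

== RESULT ==
["at(bay)", "open(d_dock_bay)", "open(d_office_dock)"]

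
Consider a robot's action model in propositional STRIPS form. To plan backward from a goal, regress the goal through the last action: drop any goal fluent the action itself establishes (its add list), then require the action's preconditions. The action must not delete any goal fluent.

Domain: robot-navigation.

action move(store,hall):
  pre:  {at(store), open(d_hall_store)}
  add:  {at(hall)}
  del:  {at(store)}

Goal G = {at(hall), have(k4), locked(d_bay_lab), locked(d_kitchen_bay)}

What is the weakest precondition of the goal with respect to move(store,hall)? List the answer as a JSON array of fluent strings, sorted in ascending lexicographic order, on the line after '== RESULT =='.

Compute (G \ add) ∪ pre:
  G ∩ del = {}  (empty — regression defined)
  G \ add = {at(hall), have(k4), locked(d_bay_lab), locked(d_kitchen_bay)} \ {at(hall)} = {have(k4), locked(d_bay_lab), locked(d_kitchen_bay)}
  ∪ pre   = {have(k4), locked(d_bay_lab), locked(d_kitchen_bay)} ∪ {at(store), open(d_hall_store)}
          = {at(store), have(k4), locked(d_bay_lab), locked(d_kitchen_bay), open(d_hall_store)}

== RESULT ==
["at(store)", "have(k4)", "locked(d_bay_lab)", "locked(d_kitchen_bay)", "open(d_hall_store)"]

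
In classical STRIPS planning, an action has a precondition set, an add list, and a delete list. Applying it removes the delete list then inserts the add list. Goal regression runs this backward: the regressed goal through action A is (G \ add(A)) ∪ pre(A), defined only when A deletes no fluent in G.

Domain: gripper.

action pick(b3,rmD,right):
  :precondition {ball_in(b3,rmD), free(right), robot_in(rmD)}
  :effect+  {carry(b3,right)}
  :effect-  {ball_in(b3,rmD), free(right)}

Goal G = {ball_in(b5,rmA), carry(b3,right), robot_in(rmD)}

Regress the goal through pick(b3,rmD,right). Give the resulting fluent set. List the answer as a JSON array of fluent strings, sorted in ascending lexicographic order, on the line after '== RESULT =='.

Regress:
  G ∩ del = {}  (empty — regression defined)
  G \ add = {ball_in(b5,rmA), carry(b3,right), robot_in(rmD)} \ {carry(b3,right)} = {ball_in(b5,rmA), robot_in(rmD)}
  ∪ pre   = {ball_in(b5,rmA), robot_in(rmD)} ∪ {ball_in(b3,rmD), free(right), robot_in(rmD)}
          = {ball_in(b3,rmD), ball_in(b5,rmA), free(right), robot_in(rmD)}

== RESULT ==
["ball_in(b3,rmD)", "ball_in(b5,rmA)", "free(right)", "robot_in(rmD)"]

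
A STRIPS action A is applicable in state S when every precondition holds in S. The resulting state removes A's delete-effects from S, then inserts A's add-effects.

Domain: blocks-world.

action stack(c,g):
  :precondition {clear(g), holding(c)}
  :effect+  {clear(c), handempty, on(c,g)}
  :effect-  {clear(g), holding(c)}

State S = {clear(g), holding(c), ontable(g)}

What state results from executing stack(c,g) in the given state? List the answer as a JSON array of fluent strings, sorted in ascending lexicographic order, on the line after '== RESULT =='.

Compute (S \ del) ∪ add:
  pre ⊆ S: {clear(g), holding(c)} ⊆ S  — applicable
  S \ del = {ontable(g)}
  ∪ add   = {clear(c), handempty, on(c,g), ontable(g)}

== RESULT ==
["clear(c)", "handempty", "on(c,g)", "ontable(g)"]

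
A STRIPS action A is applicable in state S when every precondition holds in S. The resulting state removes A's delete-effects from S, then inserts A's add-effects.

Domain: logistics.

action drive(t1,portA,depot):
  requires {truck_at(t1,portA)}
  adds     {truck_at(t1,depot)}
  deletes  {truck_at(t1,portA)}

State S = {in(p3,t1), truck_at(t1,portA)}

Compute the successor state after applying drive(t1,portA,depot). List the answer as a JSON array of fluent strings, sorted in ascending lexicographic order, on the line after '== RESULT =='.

Compute (S \ del) ∪ add:
  pre ⊆ S: {truck_at(t1,portA)} ⊆ S  — applicable
  S \ del = {in(p3,t1)}
  ∪ add   = {in(p3,t1), truck_at(t1,depot)}

== RESULT ==
["in(p3,t1)", "truck_at(t1,depot)"]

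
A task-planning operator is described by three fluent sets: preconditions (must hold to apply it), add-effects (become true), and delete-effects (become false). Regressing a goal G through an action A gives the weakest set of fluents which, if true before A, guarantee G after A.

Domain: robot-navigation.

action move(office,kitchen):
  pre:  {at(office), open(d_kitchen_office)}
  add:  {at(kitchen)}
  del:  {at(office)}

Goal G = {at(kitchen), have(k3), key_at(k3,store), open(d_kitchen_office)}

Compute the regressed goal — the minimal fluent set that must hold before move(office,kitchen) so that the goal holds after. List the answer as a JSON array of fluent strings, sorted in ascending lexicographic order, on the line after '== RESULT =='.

Regress:
  G ∩ del = {}  (empty — regression defined)
  G \ add = {at(kitchen), have(k3), key_at(k3,store), open(d_kitchen_office)} \ {at(kitchen)} = {have(k3), key_at(k3,store), open(d_kitchen_office)}
  ∪ pre   = {have(k3), key_at(k3,store), open(d_kitchen_office)} ∪ {at(office), open(d_kitchen_office)}
          = {at(office), have(k3), key_at(k3,store), open(d_kitchen_office)}

== RESULT ==
["at(office)", "have(k3)", "key_at(k3,store)", "open(d_kitchen_office)"]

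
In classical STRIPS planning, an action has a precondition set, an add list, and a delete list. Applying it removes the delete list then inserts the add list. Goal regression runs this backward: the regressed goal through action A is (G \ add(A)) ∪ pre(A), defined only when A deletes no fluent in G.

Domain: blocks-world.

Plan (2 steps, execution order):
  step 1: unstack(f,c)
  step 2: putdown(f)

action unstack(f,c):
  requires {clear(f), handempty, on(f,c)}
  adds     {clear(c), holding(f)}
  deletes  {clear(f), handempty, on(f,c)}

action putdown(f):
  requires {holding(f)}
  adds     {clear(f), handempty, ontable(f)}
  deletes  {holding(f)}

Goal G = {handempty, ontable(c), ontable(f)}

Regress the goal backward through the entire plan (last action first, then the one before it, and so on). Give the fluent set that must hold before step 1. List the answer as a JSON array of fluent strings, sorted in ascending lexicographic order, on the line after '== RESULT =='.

Work backward from the goal:
  through step 2 (putdown(f)): drop {handempty, ontable(f)}, keep {ontable(c)}, require {holding(f)}
    → {holding(f), ontable(c)}
  through step 1 (unstack(f,c)): drop {holding(f)}, keep {ontable(c)}, require {clear(f), handempty, on(f,c)}
    → {clear(f), handempty, on(f,c), ontable(c)}

== RESULT ==
["clear(f)", "handempty", "on(f,c)", "ontable(c)"]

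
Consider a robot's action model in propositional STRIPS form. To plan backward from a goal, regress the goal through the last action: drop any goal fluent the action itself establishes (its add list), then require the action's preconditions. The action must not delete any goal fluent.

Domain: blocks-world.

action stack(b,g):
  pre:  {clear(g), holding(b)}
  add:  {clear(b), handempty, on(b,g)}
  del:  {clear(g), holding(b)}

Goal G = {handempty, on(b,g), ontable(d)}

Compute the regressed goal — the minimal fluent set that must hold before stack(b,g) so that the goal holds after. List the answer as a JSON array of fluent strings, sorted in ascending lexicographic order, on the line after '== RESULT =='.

Compute (G \ add) ∪ pre:
  G ∩ del = {}  (empty — regression defined)
  G \ add = {handempty, on(b,g), ontable(d)} \ {clear(b), handempty, on(b,g)} = {ontable(d)}
  ∪ pre   = {ontable(d)} ∪ {clear(g), holding(b)}
          = {clear(g), holding(b), ontable(d)}

== RESULT ==
["clear(g)", "holding(b)", "ontable(d)"]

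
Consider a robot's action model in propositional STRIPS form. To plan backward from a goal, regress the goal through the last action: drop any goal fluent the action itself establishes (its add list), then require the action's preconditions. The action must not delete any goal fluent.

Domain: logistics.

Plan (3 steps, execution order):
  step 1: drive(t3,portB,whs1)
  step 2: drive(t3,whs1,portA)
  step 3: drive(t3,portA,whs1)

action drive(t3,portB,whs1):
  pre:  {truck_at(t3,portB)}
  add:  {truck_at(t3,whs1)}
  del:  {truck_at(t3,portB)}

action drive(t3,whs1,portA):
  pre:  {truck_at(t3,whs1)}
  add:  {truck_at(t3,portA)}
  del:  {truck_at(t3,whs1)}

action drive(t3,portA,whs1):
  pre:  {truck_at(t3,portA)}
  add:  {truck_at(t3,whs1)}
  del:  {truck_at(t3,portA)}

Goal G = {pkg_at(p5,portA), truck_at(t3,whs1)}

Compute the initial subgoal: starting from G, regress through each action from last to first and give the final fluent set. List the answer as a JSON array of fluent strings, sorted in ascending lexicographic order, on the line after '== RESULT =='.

Work backward from the goal:
  through step 3 (drive(t3,portA,whs1)): drop {truck_at(t3,whs1)}, keep {pkg_at(p5,portA)}, require {truck_at(t3,portA)}
    → {pkg_at(p5,portA), truck_at(t3,portA)}
  through step 2 (drive(t3,whs1,portA)): drop {truck_at(t3,portA)}, keep {pkg_at(p5,portA)}, require {truck_at(t3,whs1)}
    → {pkg_at(p5,portA), truck_at(t3,whs1)}
  through step 1 (drive(t3,portB,whs1)): drop {truck_at(t3,whs1)}, keep {pkg_at(p5,portA)}, require {truck_at(t3,portB)}
    → {pkg_at(p5,portA), truck_at(t3,portB)}

== RESULT ==
["pkg_at(p5,portA)", "truck_at(t3,portB)"]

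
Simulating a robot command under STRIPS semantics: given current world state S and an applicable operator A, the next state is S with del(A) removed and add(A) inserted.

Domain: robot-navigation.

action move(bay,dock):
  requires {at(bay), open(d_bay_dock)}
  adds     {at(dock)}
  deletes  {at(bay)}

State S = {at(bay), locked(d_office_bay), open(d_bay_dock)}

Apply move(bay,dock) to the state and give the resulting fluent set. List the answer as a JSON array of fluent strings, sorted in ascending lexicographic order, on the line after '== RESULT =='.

Progress:
  pre ⊆ S: {at(bay), open(d_bay_dock)} ⊆ S  — applicable
  S \ del = {locked(d_office_bay), open(d_bay_dock)}
  ∪ add   = {at(dock), locked(d_office_bay), open(d_bay_dock)}

== RESULT ==
["at(dock)", "locked(d_office_bay)", "open(d_bay_dock)"]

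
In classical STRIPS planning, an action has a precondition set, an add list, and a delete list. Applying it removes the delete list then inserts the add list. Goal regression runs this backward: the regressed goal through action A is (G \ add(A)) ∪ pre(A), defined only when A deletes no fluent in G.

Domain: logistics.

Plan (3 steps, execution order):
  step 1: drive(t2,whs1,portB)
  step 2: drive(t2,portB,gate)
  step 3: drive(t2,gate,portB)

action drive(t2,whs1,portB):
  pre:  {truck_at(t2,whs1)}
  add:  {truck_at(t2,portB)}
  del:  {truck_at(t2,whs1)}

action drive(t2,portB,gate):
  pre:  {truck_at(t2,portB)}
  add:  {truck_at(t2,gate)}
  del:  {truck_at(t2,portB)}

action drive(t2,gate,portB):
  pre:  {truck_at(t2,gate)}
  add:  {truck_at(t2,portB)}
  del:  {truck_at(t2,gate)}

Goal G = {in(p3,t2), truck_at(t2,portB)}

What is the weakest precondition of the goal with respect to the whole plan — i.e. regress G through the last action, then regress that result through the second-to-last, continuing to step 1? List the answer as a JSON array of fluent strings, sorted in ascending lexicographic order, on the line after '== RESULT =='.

Regress step by step:
  through step 3 (drive(t2,gate,portB)): drop {truck_at(t2,portB)}, keep {in(p3,t2)}, require {truck_at(t2,gate)}
    → {in(p3,t2), truck_at(t2,gate)}
  through step 2 (drive(t2,portB,gate)): drop {truck_at(t2,gate)}, keep {in(p3,t2)}, require {truck_at(t2,portB)}
    → {in(p3,t2), truck_at(t2,portB)}
  through step 1 (drive(t2,whs1,portB)): drop {truck_at(t2,portB)}, keep {in(p3,t2)}, require {truck_at(t2,whs1)}
    → {in(p3,t2), truck_at(t2,whs1)}

== RESULT ==
["in(p3,t2)", "truck_at(t2,whs1)"]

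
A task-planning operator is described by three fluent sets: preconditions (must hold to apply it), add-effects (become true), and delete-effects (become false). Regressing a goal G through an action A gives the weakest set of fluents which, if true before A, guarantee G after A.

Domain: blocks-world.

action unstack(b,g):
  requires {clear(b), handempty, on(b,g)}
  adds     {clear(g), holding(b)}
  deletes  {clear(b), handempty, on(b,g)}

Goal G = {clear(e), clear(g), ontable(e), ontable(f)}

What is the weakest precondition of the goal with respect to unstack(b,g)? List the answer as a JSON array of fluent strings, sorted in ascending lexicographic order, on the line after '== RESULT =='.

Compute (G \ add) ∪ pre:
  G ∩ del = {}  (empty — regression defined)
  G \ add = {clear(e), clear(g), ontable(e), ontable(f)} \ {clear(g), holding(b)} = {clear(e), ontable(e), ontable(f)}
  ∪ pre   = {clear(e), ontable(e), ontable(f)} ∪ {clear(b), handempty, on(b,g)}
          = {clear(b), clear(e), handempty, on(b,g), ontable(e), ontable(f)}

== RESULT ==
["clear(b)", "clear(e)", "handempty", "on(b,g)", "ontable(e)", "ontable(f)"]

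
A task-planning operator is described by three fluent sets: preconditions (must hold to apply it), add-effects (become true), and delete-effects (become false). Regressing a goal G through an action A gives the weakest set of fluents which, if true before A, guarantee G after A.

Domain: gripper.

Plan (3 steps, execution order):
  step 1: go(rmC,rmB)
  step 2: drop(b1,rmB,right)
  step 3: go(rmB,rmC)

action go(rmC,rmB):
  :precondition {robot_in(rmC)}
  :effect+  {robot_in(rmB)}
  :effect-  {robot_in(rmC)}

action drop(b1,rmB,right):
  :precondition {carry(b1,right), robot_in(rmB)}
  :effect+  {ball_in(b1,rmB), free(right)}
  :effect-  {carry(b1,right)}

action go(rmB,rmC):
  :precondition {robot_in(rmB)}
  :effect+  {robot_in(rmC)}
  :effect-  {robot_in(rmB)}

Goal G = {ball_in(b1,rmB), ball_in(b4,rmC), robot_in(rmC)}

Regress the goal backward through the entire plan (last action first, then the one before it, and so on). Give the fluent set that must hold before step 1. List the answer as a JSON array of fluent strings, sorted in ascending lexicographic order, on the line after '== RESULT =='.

Regress step by step:
  through step 3 (go(rmB,rmC)): drop {robot_in(rmC)}, keep {ball_in(b1,rmB), ball_in(b4,rmC)}, require {robot_in(rmB)}
    → {ball_in(b1,rmB), ball_in(b4,rmC), robot_in(rmB)}
  through step 2 (drop(b1,rmB,right)): drop {ball_in(b1,rmB)}, keep {ball_in(b4,rmC), robot_in(rmB)}, require {carry(b1,right), robot_in(rmB)}
    → {ball_in(b4,rmC), carry(b1,right), robot_in(rmB)}
  through step 1 (go(rmC,rmB)): drop {robot_in(rmB)}, keep {ball_in(b4,rmC), carry(b1,right)}, require {robot_in(rmC)}
    → {ball_in(b4,rmC), carry(b1,right), robot_in(rmC)}

== RESULT ==
["ball_in(b4,rmC)", "carry(b1,right)", "robot_in(rmC)"]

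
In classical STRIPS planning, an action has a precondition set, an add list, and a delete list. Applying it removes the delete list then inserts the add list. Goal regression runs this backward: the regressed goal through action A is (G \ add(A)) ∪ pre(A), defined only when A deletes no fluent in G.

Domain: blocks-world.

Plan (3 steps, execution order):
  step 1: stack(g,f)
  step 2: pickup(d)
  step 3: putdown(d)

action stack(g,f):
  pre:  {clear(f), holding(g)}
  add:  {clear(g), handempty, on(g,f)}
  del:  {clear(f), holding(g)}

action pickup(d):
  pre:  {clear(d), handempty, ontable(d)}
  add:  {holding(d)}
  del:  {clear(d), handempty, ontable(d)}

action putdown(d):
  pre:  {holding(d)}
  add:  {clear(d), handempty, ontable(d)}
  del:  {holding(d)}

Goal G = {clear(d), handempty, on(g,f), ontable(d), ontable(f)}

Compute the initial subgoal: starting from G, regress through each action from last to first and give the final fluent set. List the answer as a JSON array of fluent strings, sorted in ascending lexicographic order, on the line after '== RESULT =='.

Work backward from the goal:
  through step 3 (putdown(d)): drop {clear(d), handempty, ontable(d)}, keep {on(g,f), ontable(f)}, require {holding(d)}
    → {holding(d), on(g,f), ontable(f)}
  through step 2 (pickup(d)): drop {holding(d)}, keep {on(g,f), ontable(f)}, require {clear(d), handempty, ontable(d)}
    → {clear(d), handempty, on(g,f), ontable(d), ontable(f)}
  through step 1 (stack(g,f)): drop {handempty, on(g,f)}, keep {clear(d), ontable(d), ontable(f)}, require {clear(f), holding(g)}
    → {clear(d), clear(f), holding(g), ontable(d), ontable(f)}

== RESULT ==
["clear(d)", "clear(f)", "holding(g)", "ontable(d)", "ontable(f)"]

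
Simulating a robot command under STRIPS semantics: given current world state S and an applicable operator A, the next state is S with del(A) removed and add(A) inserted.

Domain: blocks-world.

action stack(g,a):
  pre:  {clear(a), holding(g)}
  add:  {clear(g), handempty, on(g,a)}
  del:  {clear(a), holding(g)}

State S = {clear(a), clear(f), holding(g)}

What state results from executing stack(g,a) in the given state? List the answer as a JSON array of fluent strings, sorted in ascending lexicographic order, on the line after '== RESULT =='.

Progress:
  pre ⊆ S: {clear(a), holding(g)} ⊆ S  — applicable
  S \ del = {clear(f)}
  ∪ add   = {clear(f), clear(g), handempty, on(g,a)}

== RESULT ==
["clear(f)", "clear(g)", "handempty", "on(g,a)"]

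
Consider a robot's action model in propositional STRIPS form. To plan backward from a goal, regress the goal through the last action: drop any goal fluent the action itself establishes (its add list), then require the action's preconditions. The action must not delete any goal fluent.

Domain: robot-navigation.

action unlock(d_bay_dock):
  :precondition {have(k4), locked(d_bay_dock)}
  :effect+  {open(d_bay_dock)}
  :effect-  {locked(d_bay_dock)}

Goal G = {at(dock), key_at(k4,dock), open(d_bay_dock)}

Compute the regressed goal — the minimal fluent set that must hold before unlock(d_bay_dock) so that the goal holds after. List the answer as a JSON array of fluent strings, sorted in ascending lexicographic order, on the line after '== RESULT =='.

Regress:
  G ∩ del = {}  (empty — regression defined)
  G \ add = {at(dock), key_at(k4,dock), open(d_bay_dock)} \ {open(d_bay_dock)} = {at(dock), key_at(k4,dock)}
  ∪ pre   = {at(dock), key_at(k4,dock)} ∪ {have(k4), locked(d_bay_dock)}
          = {at(dock), have(k4), key_at(k4,dock), locked(d_bay_dock)}

== RESULT ==
["at(dock)", "have(k4)", "key_at(k4,dock)", "locked(d_bay_dock)"]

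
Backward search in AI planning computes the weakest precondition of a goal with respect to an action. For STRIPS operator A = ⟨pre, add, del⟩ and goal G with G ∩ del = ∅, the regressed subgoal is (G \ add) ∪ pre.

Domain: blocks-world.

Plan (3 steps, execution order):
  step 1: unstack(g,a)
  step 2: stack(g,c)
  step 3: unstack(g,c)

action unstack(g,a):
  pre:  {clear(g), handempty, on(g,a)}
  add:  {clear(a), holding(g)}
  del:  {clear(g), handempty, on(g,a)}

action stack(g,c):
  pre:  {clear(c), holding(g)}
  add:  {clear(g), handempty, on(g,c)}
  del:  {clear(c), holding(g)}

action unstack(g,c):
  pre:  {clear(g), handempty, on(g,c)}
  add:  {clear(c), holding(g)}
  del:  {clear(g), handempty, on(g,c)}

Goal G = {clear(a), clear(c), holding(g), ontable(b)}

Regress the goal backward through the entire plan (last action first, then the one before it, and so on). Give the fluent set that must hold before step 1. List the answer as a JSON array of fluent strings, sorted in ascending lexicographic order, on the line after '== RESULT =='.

Work backward from the goal:
  through step 3 (unstack(g,c)): drop {clear(c), holding(g)}, keep {clear(a), ontable(b)}, require {clear(g), handempty, on(g,c)}
    → {clear(a), clear(g), handempty, on(g,c), ontable(b)}
  through step 2 (stack(g,c)): drop {clear(g), handempty, on(g,c)}, keep {clear(a), ontable(b)}, require {clear(c), holding(g)}
    → {clear(a), clear(c), holding(g), ontable(b)}
  through step 1 (unstack(g,a)): drop {clear(a), holding(g)}, keep {clear(c), ontable(b)}, require {clear(g), handempty, on(g,a)}
    → {clear(c), clear(g), handempty, on(g,a), ontable(b)}

== RESULT ==
["clear(c)", "clear(g)", "handempty", "on(g,a)", "ontable(b)"]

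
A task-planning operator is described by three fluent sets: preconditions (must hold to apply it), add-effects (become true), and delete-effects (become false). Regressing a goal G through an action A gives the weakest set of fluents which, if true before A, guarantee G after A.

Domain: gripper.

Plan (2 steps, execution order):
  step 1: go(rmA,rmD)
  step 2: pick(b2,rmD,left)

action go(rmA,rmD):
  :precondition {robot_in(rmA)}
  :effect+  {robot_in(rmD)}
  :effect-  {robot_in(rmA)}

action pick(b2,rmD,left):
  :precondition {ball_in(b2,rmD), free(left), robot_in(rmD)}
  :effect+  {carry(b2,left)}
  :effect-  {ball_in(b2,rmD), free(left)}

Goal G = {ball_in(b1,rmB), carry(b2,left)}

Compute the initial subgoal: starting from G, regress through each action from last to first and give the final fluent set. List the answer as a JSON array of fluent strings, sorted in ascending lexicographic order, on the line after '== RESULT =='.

Regress step by step:
  through step 2 (pick(b2,rmD,left)): drop {carry(b2,left)}, keep {ball_in(b1,rmB)}, require {ball_in(b2,rmD), free(left), robot_in(rmD)}
    → {ball_in(b1,rmB), ball_in(b2,rmD), free(left), robot_in(rmD)}
  through step 1 (go(rmA,rmD)): drop {robot_in(rmD)}, keep {ball_in(b1,rmB), ball_in(b2,rmD), free(left)}, require {robot_in(rmA)}
    → {ball_in(b1,rmB), ball_in(b2,rmD), free(left), robot_in(rmA)}

== RESULT ==
["ball_in(b1,rmB)", "ball_in(b2,rmD)", "free(left)", "robot_in(rmA)"]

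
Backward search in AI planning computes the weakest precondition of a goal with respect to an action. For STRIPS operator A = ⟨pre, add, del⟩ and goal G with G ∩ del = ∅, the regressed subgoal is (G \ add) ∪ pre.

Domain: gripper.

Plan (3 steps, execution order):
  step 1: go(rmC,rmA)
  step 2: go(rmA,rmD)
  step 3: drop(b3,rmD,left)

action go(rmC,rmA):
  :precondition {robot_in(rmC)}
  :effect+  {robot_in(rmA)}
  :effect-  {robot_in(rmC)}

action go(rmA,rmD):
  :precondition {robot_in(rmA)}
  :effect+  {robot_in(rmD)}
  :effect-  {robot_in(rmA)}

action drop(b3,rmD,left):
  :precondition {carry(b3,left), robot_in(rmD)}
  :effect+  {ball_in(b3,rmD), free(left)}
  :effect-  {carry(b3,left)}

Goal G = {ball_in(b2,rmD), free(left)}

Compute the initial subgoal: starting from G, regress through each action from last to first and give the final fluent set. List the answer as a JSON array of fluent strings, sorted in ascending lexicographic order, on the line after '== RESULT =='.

Work backward from the goal:
  through step 3 (drop(b3,rmD,left)): drop {free(left)}, keep {ball_in(b2,rmD)}, require {carry(b3,left), robot_in(rmD)}
    → {ball_in(b2,rmD), carry(b3,left), robot_in(rmD)}
  through step 2 (go(rmA,rmD)): drop {robot_in(rmD)}, keep {ball_in(b2,rmD), carry(b3,left)}, require {robot_in(rmA)}
    → {ball_in(b2,rmD), carry(b3,left), robot_in(rmA)}
  through step 1 (go(rmC,rmA)): drop {robot_in(rmA)}, keep {ball_in(b2,rmD), carry(b3,left)}, require {robot_in(rmC)}
    → {ball_in(b2,rmD), carry(b3,left), robot_in(rmC)}

== RESULT ==
["ball_in(b2,rmD)", "carry(b3,left)", "robot_in(rmC)"]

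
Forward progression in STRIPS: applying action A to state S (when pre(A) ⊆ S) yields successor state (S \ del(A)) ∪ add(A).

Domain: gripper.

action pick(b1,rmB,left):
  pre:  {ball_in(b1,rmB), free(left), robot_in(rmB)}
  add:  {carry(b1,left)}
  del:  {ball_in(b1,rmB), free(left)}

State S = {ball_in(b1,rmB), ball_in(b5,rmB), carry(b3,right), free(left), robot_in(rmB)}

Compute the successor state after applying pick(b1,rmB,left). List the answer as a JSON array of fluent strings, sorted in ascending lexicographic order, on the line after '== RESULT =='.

Progress:
  pre ⊆ S: {ball_in(b1,rmB), free(left), robot_in(rmB)} ⊆ S  — applicable
  S \ del = {ball_in(b5,rmB), carry(b3,right), robot_in(rmB)}
  ∪ add   = {ball_in(b5,rmB), carry(b1,left), carry(b3,right), robot_in(rmB)}

== RESULT ==
["ball_in(b5,rmB)", "carry(b1,left)", "carry(b3,right)", "robot_in(rmB)"]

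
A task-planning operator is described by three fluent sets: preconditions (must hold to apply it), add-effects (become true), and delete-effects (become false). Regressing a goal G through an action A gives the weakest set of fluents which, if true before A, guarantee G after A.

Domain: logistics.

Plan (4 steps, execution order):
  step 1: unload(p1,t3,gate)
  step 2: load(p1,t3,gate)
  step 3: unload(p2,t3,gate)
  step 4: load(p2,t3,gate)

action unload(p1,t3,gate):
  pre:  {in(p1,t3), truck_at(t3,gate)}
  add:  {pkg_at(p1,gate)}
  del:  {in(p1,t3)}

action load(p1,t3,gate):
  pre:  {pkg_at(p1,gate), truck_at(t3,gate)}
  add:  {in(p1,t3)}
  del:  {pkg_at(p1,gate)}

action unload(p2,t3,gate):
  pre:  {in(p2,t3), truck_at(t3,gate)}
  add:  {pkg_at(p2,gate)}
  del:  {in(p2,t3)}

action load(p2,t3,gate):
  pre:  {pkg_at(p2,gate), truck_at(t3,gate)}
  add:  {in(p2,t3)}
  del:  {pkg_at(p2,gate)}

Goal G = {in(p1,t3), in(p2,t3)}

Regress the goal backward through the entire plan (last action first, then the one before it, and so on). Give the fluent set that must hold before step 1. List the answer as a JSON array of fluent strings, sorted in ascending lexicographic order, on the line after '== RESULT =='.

Regress step by step:
  through step 4 (load(p2,t3,gate)): drop {in(p2,t3)}, keep {in(p1,t3)}, require {pkg_at(p2,gate), truck_at(t3,gate)}
    → {in(p1,t3), pkg_at(p2,gate), truck_at(t3,gate)}
  through step 3 (unload(p2,t3,gate)): drop {pkg_at(p2,gate)}, keep {in(p1,t3), truck_at(t3,gate)}, require {in(p2,t3), truck_at(t3,gate)}
    → {in(p1,t3), in(p2,t3), truck_at(t3,gate)}
  through step 2 (load(p1,t3,gate)): drop {in(p1,t3)}, keep {in(p2,t3), truck_at(t3,gate)}, require {pkg_at(p1,gate), truck_at(t3,gate)}
    → {in(p2,t3), pkg_at(p1,gate), truck_at(t3,gate)}
  through step 1 (unload(p1,t3,gate)): drop {pkg_at(p1,gate)}, keep {in(p2,t3), truck_at(t3,gate)}, require {in(p1,t3), truck_at(t3,gate)}
    → {in(p1,t3), in(p2,t3), truck_at(t3,gate)}

== RESULT ==
["in(p1,t3)", "in(p2,t3)", "truck_at(t3,gate)"]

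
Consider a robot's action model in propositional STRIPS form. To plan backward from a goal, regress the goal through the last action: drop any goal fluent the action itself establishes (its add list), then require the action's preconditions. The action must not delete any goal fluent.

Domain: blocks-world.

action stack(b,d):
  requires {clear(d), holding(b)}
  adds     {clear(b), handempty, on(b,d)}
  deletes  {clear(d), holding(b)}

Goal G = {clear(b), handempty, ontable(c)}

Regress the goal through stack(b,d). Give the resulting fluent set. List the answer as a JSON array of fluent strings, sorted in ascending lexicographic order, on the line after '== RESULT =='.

Regress:
  G ∩ del = {}  (empty — regression defined)
  G \ add = {clear(b), handempty, ontable(c)} \ {clear(b), handempty, on(b,d)} = {ontable(c)}
  ∪ pre   = {ontable(c)} ∪ {clear(d), holding(b)}
          = {clear(d), holding(b), ontable(c)}

== RESULT ==
["clear(d)", "holding(b)", "ontable(c)"]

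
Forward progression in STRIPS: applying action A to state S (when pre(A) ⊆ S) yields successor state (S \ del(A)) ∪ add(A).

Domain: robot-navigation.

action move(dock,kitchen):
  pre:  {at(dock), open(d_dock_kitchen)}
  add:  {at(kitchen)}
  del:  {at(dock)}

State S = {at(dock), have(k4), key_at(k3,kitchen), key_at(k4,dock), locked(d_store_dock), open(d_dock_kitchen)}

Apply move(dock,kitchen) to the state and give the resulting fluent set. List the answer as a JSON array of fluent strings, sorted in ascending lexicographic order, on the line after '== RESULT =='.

Compute (S \ del) ∪ add:
  pre ⊆ S: {at(dock), open(d_dock_kitchen)} ⊆ S  — applicable
  S \ del = {have(k4), key_at(k3,kitchen), key_at(k4,dock), locked(d_store_dock), open(d_dock_kitchen)}
  ∪ add   = {at(kitchen), have(k4), key_at(k3,kitchen), key_at(k4,dock), locked(d_store_dock), open(d_dock_kitchen)}

== RESULT ==
["at(kitchen)", "have(k4)", "key_at(k3,kitchen)", "key_at(k4,dock)", "locked(d_store_dock)", "open(d_dock_kitchen)"]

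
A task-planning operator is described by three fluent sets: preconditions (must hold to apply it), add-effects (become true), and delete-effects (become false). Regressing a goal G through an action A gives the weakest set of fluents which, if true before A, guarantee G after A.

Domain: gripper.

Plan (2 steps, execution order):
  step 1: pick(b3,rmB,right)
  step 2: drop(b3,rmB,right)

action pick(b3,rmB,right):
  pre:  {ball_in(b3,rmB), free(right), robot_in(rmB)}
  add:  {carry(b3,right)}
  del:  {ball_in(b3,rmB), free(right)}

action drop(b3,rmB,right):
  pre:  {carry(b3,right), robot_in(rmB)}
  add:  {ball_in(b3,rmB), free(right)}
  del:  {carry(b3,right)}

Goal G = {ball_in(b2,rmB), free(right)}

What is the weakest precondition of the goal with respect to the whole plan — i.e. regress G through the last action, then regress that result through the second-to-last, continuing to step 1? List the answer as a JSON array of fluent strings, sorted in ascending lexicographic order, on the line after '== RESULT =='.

Work backward from the goal:
  through step 2 (drop(b3,rmB,right)): drop {free(right)}, keep {ball_in(b2,rmB)}, require {carry(b3,right), robot_in(rmB)}
    → {ball_in(b2,rmB), carry(b3,right), robot_in(rmB)}
  through step 1 (pick(b3,rmB,right)): drop {carry(b3,right)}, keep {ball_in(b2,rmB), robot_in(rmB)}, require {ball_in(b3,rmB), free(right), robot_in(rmB)}
    → {ball_in(b2,rmB), ball_in(b3,rmB), free(right), robot_in(rmB)}

== RESULT ==
["ball_in(b2,rmB)", "ball_in(b3,rmB)", "free(right)", "robot_in(rmB)"]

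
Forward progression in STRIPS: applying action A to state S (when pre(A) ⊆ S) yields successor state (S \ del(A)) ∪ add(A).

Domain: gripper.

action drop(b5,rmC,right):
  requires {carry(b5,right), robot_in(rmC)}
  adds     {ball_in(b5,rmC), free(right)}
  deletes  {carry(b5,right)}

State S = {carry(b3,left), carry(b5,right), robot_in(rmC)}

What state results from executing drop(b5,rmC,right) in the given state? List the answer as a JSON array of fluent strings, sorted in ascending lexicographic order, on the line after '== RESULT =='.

Compute (S \ del) ∪ add:
  pre ⊆ S: {carry(b5,right), robot_in(rmC)} ⊆ S  — applicable
  S \ del = {carry(b3,left), robot_in(rmC)}
  ∪ add   = {ball_in(b5,rmC), carry(b3,left), free(right), robot_in(rmC)}

== RESULT ==
["ball_in(b5,rmC)", "carry(b3,left)", "free(right)", "robot_in(rmC)"]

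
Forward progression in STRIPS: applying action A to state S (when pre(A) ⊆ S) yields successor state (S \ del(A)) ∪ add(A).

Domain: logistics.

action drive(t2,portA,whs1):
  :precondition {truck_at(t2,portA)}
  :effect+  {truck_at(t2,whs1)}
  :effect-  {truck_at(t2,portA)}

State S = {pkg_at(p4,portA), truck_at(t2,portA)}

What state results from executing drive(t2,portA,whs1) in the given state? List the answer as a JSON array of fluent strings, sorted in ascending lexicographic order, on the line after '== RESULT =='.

Compute (S \ del) ∪ add:
  pre ⊆ S: {truck_at(t2,portA)} ⊆ S  — applicable
  S \ del = {pkg_at(p4,portA)}
  ∪ add   = {pkg_at(p4,portA), truck_at(t2,whs1)}

== RESULT ==
["pkg_at(p4,portA)", "truck_at(t2,whs1)"]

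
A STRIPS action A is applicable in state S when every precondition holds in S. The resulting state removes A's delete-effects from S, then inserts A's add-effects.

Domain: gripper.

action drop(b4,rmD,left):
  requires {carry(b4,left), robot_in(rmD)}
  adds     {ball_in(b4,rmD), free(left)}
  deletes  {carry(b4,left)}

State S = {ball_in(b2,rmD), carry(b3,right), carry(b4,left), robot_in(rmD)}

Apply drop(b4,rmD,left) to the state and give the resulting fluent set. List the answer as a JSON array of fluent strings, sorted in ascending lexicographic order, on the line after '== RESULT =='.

Compute (S \ del) ∪ add:
  pre ⊆ S: {carry(b4,left), robot_in(rmD)} ⊆ S  — applicable
  S \ del = {ball_in(b2,rmD), carry(b3,right), robot_in(rmD)}
  ∪ add   = {ball_in(b2,rmD), ball_in(b4,rmD), carry(b3,right), free(left), robot_in(rmD)}

== RESULT ==
["ball_in(b2,rmD)", "ball_in(b4,rmD)", "carry(b3,right)", "free(left)", "robot_in(rmD)"]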